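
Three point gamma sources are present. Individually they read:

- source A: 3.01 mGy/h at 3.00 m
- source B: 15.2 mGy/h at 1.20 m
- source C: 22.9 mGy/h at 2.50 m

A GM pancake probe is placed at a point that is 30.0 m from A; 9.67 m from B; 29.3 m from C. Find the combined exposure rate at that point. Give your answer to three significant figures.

By superposition, sum each source's inverse-square contribution:
A: 3.01 × (3.00/30.0)² = 0.03010 mGy/h
B: 15.2 × (1.20/9.67)² = 0.2341 mGy/h
C: 22.9 × (2.50/29.3)² = 0.1667 mGy/h
Total = 0.03010 + 0.2341 + 0.1667 = 0.4309 mGy/h.

0.431 mGy/h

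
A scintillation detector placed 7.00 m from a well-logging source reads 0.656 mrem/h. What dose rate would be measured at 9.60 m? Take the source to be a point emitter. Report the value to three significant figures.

Since intensity falls as 1/r², scaling from 7.00 m to 9.60 m:
0.656 × (7.00/9.60)² = 0.656 × 0.5317 = 0.3488 mrem/h.

0.349 mrem/h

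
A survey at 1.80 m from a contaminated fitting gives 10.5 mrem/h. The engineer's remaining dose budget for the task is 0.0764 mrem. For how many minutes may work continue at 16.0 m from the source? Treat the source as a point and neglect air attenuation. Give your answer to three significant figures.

34.5 min

Applying the 1/r² law, rate at 16.0 m:
(1.80/16.0)² = 0.01266, so 10.5 × 0.01266 = 0.1329 mrem/h.
Stay time = 0.0764 mrem ÷ 0.1329 mrem/h = 0.5749 h = 34.49 min.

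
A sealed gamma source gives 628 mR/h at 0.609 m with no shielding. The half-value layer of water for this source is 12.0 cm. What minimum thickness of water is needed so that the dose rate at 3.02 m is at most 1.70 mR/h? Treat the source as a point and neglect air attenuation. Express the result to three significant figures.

46.9 cm

At 3.02 m, distance alone gives 628 × (0.609/3.02)² = 628 × 0.04066 = 25.53 mR/h.
Further attenuation needed: 25.53/1.70 = 15.02.
n = log₂(15.02) = 3.909 half-value layers.
Thickness = 3.909 × 12.0 cm = 46.91 cm.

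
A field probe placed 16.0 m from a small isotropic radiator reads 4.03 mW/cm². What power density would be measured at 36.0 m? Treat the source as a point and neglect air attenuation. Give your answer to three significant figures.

0.796 mW/cm²

By the inverse-square law, scaling from 16.0 m to 36.0 m:
4.03 × (16.0/36.0)² = 4.03 × 0.1975 = 0.7959 mW/cm².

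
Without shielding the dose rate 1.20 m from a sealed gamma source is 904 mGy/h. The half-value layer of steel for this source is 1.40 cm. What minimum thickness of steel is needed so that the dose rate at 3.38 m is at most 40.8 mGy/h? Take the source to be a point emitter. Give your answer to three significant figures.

At 3.38 m, distance alone gives (1.20/3.38)² = 0.1260, so 904 × 0.1260 = 113.9 mGy/h.
Further attenuation needed: 113.9/40.8 = 2.792.
n = log₂(2.792) = 1.481 half-value layers.
Thickness = 1.481 × 1.40 cm = 2.073 cm.

2.07 cm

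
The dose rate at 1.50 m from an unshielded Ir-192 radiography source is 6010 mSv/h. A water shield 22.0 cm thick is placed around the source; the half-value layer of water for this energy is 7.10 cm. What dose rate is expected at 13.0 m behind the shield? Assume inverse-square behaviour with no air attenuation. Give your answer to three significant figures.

9.34 mSv/h

Distance alone: (1.50/13.0)² = 0.01331, so 6010 × 0.01331 = 79.99 mSv/h.
Shield: 22.0/7.10 = 3.099 half-value layers → attenuation 2^(−3.099) = 0.1167.
Combined: 79.99 × 0.1167 = 9.335 mSv/h.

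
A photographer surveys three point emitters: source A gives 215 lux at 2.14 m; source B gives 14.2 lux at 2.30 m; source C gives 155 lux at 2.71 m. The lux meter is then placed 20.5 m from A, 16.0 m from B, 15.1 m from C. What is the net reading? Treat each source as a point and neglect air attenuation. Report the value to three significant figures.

Each source contributes Iᵢ·(dᵢ/rᵢ)²; contributions add.
A: 215 × (2.14/20.5)² = 2.343 lux
B: 14.2 × (2.30/16.0)² = 0.2934 lux
C: 155 × (2.71/15.1)² = 4.992 lux
Total = 2.343 + 0.2934 + 4.992 = 7.628 lux.

7.63 lux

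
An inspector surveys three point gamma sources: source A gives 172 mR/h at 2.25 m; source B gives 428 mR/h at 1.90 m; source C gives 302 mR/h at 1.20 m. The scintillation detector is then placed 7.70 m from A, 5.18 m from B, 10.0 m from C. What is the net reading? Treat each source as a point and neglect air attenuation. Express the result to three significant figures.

76.6 mR/h

Each source contributes Iᵢ·(dᵢ/rᵢ)²; contributions add.
A: 172 × (2.25/7.70)² = 14.69 mR/h
B: 428 × (1.90/5.18)² = 57.58 mR/h
C: 302 × (1.20/10.0)² = 4.349 mR/h
Total = 14.69 + 57.58 + 4.349 = 76.62 mR/h.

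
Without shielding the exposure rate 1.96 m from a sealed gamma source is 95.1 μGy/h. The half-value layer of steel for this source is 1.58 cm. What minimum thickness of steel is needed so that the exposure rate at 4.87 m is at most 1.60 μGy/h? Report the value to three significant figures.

At 4.87 m, distance alone gives (1.96/4.87)² = 0.1620, so 95.1 × 0.1620 = 15.41 μGy/h.
Further attenuation needed: 15.41/1.60 = 9.631.
n = log₂(9.631) = 3.268 half-value layers.
Thickness = 3.268 × 1.58 cm = 5.163 cm.

5.16 cm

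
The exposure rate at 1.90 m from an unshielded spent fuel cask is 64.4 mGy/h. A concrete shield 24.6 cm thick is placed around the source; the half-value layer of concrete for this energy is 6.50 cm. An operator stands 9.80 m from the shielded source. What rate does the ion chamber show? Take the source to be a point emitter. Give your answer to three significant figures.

Distance alone: (1.90/9.80)² = 0.03759, so 64.4 × 0.03759 = 2.421 mGy/h.
Shield: 24.6/6.50 = 3.785 half-value layers → attenuation 2^(−3.785) = 0.07254.
Combined: 2.421 × 0.07254 = 0.1756 mGy/h.

0.176 mGy/h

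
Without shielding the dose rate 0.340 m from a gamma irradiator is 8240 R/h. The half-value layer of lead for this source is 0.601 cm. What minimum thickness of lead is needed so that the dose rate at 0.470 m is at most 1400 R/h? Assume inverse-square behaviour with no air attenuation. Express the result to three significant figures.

0.975 cm

At 0.470 m, distance alone gives 8240 × (0.340/0.470)² = 8240 × 0.5233 = 4312 R/h.
Further attenuation needed: 4312/1400 = 3.080.
n = log₂(3.080) = 1.623 half-value layers.
Thickness = 1.623 × 0.601 cm = 0.9754 cm.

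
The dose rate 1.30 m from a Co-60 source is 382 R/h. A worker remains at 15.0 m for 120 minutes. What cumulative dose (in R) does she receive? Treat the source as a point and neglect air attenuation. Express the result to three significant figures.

By the inverse-square law, rate at 15.0 m:
(1.30/15.0)² = 0.007511, so 382 × 0.007511 = 2.869 R/h.
Dose = rate × time = 2.869 R/h × 2.000 h = 5.738 R.

5.74 R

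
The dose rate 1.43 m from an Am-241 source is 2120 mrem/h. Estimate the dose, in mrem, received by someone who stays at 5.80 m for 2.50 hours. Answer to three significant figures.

Since intensity falls as 1/r², rate at 5.80 m:
(1.43/5.80)² = 0.06079, so 2120 × 0.06079 = 128.9 mrem/h.
Dose = rate × time = 128.9 mrem/h × 2.500 h = 322.2 mrem.

322 mrem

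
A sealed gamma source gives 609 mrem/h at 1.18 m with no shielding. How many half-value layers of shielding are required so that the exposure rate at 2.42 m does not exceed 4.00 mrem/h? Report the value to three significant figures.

At 2.42 m, distance alone gives (1.18/2.42)² = 0.2378, so 609 × 0.2378 = 144.8 mrem/h.
Further attenuation needed: 144.8/4.00 = 36.20.
n = log₂(36.20) = 5.178 half-value layers.

5.18 half-value layers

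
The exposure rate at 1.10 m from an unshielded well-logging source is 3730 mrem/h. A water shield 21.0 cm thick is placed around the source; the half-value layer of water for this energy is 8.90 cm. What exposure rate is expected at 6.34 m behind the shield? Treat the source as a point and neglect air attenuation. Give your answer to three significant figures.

Distance alone: 3730 × (1.10/6.34)² = 3730 × 0.03010 = 112.3 mrem/h.
Shield: 21.0/8.90 = 2.360 half-value layers → attenuation 2^(−2.360) = 0.1948.
Combined: 112.3 × 0.1948 = 21.88 mrem/h.

21.9 mrem/h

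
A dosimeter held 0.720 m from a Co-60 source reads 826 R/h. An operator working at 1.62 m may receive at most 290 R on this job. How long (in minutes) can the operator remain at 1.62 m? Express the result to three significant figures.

By the inverse-square law, rate at 1.62 m:
826 × (0.720/1.62)² = 826 × 0.1975 = 163.1 R/h.
Stay time = 290 R ÷ 163.1 R/h = 1.778 h = 106.7 min.

107 min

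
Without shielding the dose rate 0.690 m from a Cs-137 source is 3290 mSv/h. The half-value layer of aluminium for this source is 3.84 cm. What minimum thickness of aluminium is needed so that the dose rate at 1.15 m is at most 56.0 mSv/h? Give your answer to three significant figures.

At 1.15 m, distance alone gives (0.690/1.15)² = 0.3600, so 3290 × 0.3600 = 1184 mSv/h.
Further attenuation needed: 1184/56.0 = 21.14.
n = log₂(21.14) = 4.402 half-value layers.
Thickness = 4.402 × 3.84 cm = 16.90 cm.

16.9 cm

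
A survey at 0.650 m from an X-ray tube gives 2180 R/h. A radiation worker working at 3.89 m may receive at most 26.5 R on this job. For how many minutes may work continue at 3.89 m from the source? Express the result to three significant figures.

26.1 min

Using I₁d₁² = I₂d₂², rate at 3.89 m:
(0.650/3.89)² = 0.02792, so 2180 × 0.02792 = 60.87 R/h.
Stay time = 26.5 R ÷ 60.87 R/h = 0.4354 h = 26.12 min.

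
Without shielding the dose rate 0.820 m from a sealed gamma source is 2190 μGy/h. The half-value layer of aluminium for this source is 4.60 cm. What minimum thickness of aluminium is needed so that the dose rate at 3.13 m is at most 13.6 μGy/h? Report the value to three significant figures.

15.9 cm

At 3.13 m, distance alone gives 2190 × (0.820/3.13)² = 2190 × 0.06863 = 150.3 μGy/h.
Further attenuation needed: 150.3/13.6 = 11.05.
n = log₂(11.05) = 3.466 half-value layers.
Thickness = 3.466 × 4.60 cm = 15.94 cm.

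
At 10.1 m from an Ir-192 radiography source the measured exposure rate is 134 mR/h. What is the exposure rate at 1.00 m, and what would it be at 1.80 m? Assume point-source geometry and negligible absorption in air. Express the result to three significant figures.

Applying the 1/r² law,
At 1.00 m: 134 × (10.1/1.00)² = 134 × 102.0 = 13670 mR/h
At 1.80 m: 13670 × (1.00/1.80)² = 13670 × 0.3086 = 4219 mR/h.

13700 mR/h; 4220 mR/h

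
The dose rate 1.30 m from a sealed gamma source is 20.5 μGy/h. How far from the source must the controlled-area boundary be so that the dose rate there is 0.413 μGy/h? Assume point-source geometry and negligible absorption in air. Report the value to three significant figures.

9.16 m

By the inverse-square law, d₂ = d₁·√(I₁/I₂).
I₁/I₂ = 20.5/0.413 = 49.64, so d₂ = 1.30 × √49.64 = 9.159 m.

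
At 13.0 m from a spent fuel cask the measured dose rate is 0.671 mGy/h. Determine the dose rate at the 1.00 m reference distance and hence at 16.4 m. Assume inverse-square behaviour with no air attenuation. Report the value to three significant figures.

113 mGy/h; 0.422 mGy/h

Applying the 1/r² law,
At 1.00 m: 0.671 × (13.0/1.00)² = 0.671 × 169.0 = 113.4 mGy/h
At 16.4 m: (1.00/16.4)² = 0.003718, so 113.4 × 0.003718 = 0.4216 mGy/h.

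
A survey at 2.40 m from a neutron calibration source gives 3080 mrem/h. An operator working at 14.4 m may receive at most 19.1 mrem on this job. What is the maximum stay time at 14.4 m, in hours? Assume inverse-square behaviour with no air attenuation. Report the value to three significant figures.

Applying the 1/r² law, rate at 14.4 m:
(2.40/14.4)² = 0.02778, so 3080 × 0.02778 = 85.56 mrem/h.
Stay time = 19.1 mrem ÷ 85.56 mrem/h = 0.2232 h.

0.223 h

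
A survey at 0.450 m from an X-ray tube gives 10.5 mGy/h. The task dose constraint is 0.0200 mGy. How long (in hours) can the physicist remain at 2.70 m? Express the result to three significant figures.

0.0686 h

By the inverse-square law, rate at 2.70 m:
10.5 × (0.450/2.70)² = 10.5 × 0.02778 = 0.2917 mGy/h.
Stay time = 0.0200 mGy ÷ 0.2917 mGy/h = 0.06856 h.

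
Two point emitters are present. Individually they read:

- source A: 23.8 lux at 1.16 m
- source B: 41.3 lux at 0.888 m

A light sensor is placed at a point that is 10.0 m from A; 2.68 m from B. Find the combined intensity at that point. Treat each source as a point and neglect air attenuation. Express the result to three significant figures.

Each source contributes Iᵢ·(dᵢ/rᵢ)²; contributions add.
A: 23.8 × (1.16/10.0)² = 0.3203 lux
B: 41.3 × (0.888/2.68)² = 4.534 lux
Total = 0.3203 + 4.534 = 4.854 lux.

4.85 lux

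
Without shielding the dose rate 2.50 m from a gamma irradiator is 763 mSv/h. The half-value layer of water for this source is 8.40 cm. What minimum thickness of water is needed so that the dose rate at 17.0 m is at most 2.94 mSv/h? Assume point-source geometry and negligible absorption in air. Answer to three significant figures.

At 17.0 m, distance alone gives (2.50/17.0)² = 0.02163, so 763 × 0.02163 = 16.50 mSv/h.
Further attenuation needed: 16.50/2.94 = 5.612.
n = log₂(5.612) = 2.489 half-value layers.
Thickness = 2.489 × 8.40 cm = 20.91 cm.

20.9 cm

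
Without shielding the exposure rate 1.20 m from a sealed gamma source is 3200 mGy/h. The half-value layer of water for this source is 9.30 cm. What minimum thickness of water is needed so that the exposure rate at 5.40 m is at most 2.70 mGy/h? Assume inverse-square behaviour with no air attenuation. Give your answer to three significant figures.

At 5.40 m, distance alone gives (1.20/5.40)² = 0.04938, so 3200 × 0.04938 = 158.0 mGy/h.
Further attenuation needed: 158.0/2.70 = 58.52.
n = log₂(58.52) = 5.871 half-value layers.
Thickness = 5.871 × 9.30 cm = 54.60 cm.

54.6 cm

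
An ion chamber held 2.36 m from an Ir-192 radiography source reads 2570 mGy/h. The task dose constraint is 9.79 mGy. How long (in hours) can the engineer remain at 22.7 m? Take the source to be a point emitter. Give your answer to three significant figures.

0.352 h

Using I₁d₁² = I₂d₂², rate at 22.7 m:
(2.36/22.7)² = 0.01081, so 2570 × 0.01081 = 27.78 mGy/h.
Stay time = 9.79 mGy ÷ 27.78 mGy/h = 0.3524 h.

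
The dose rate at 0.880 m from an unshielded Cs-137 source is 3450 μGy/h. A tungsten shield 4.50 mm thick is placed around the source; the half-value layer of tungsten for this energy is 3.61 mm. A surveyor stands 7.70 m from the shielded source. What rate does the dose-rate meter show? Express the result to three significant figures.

Distance alone: (0.880/7.70)² = 0.01306, so 3450 × 0.01306 = 45.06 μGy/h.
Shield: 4.50/3.61 = 1.247 half-value layers → attenuation 2^(−1.247) = 0.4213.
Combined: 45.06 × 0.4213 = 18.98 μGy/h.

19.0 μGy/h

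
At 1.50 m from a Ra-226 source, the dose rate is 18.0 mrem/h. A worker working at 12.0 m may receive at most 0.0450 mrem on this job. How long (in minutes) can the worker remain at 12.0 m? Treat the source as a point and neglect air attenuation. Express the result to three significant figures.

By the inverse-square law, rate at 12.0 m:
(1.50/12.0)² = 0.01562, so 18.0 × 0.01562 = 0.2812 mrem/h.
Stay time = 0.0450 mrem ÷ 0.2812 mrem/h = 0.1600 h = 9.600 min.

9.60 min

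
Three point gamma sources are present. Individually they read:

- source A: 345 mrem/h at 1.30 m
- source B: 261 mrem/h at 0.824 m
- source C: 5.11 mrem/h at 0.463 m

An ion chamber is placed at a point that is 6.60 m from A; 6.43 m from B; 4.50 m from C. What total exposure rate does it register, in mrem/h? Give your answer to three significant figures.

17.7 mrem/h

By superposition, sum each source's inverse-square contribution:
A: 345 × (1.30/6.60)² = 13.38 mrem/h
B: 261 × (0.824/6.43)² = 4.286 mrem/h
C: 5.11 × (0.463/4.50)² = 0.05410 mrem/h
Total = 13.38 + 4.286 + 0.05410 = 17.72 mrem/h.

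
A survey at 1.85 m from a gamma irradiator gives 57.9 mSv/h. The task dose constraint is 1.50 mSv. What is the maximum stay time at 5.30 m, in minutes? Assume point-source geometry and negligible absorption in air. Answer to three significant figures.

Using I₁d₁² = I₂d₂², rate at 5.30 m:
(1.85/5.30)² = 0.1218, so 57.9 × 0.1218 = 7.052 mSv/h.
Stay time = 1.50 mSv ÷ 7.052 mSv/h = 0.2127 h = 12.76 min.

12.8 min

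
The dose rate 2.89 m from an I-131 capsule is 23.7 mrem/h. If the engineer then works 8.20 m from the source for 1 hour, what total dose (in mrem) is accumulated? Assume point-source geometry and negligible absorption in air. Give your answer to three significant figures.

Since intensity falls as 1/r², rate at 8.20 m:
23.7 × (2.89/8.20)² = 23.7 × 0.1242 = 2.944 mrem/h.
Dose = rate × time = 2.944 mrem/h × 1.000 h = 2.944 mrem.

2.94 mrem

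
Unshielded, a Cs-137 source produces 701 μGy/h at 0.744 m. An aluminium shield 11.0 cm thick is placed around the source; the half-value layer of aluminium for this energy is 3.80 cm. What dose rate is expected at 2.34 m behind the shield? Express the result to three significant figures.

9.53 μGy/h

Distance alone: (0.744/2.34)² = 0.1011, so 701 × 0.1011 = 70.87 μGy/h.
Shield: 11.0/3.80 = 2.895 half-value layers → attenuation 2^(−2.895) = 0.1344.
Combined: 70.87 × 0.1344 = 9.525 μGy/h.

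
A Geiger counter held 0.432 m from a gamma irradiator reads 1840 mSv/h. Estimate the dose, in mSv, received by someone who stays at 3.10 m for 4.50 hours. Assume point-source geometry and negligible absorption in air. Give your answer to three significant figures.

161 mSv

Using I₁d₁² = I₂d₂², rate at 3.10 m:
(0.432/3.10)² = 0.01942, so 1840 × 0.01942 = 35.73 mSv/h.
Dose = rate × time = 35.73 mSv/h × 4.500 h = 160.8 mSv.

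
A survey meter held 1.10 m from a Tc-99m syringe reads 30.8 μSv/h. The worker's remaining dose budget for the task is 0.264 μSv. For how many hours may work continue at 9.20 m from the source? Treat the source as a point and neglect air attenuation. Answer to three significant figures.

Using I₁d₁² = I₂d₂², rate at 9.20 m:
30.8 × (1.10/9.20)² = 30.8 × 0.01430 = 0.4404 μSv/h.
Stay time = 0.264 μSv ÷ 0.4404 μSv/h = 0.5995 h.

0.600 h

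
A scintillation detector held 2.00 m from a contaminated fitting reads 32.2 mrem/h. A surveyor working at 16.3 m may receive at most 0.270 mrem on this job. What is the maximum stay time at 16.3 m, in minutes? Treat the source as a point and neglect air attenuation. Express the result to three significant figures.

33.4 min

Intensity scales as (d₁/d₂)², so rate at 16.3 m:
32.2 × (2.00/16.3)² = 32.2 × 0.01506 = 0.4849 mrem/h.
Stay time = 0.270 mrem ÷ 0.4849 mrem/h = 0.5568 h = 33.41 min.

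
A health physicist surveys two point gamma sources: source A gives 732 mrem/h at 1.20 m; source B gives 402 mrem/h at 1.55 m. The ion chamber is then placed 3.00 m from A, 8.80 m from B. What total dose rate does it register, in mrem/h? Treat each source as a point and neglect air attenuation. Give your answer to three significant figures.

Each source contributes Iᵢ·(dᵢ/rᵢ)²; contributions add.
A: 732 × (1.20/3.00)² = 117.1 mrem/h
B: 402 × (1.55/8.80)² = 12.47 mrem/h
Total = 117.1 + 12.47 = 129.6 mrem/h.

130 mrem/h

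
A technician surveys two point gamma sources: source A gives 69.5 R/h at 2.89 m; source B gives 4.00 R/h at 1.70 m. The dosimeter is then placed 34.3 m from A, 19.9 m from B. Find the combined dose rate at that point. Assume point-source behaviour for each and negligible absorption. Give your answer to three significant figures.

Each source contributes Iᵢ·(dᵢ/rᵢ)²; contributions add.
A: 69.5 × (2.89/34.3)² = 0.4934 R/h
B: 4.00 × (1.70/19.9)² = 0.02919 R/h
Total = 0.4934 + 0.02919 = 0.5226 R/h.

0.523 R/h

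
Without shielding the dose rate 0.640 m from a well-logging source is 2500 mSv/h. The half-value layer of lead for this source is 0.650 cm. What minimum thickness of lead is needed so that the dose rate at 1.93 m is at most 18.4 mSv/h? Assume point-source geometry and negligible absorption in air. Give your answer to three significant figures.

At 1.93 m, distance alone gives (0.640/1.93)² = 0.1100, so 2500 × 0.1100 = 275.0 mSv/h.
Further attenuation needed: 275.0/18.4 = 14.95.
n = log₂(14.95) = 3.902 half-value layers.
Thickness = 3.902 × 0.650 cm = 2.536 cm.

2.54 cm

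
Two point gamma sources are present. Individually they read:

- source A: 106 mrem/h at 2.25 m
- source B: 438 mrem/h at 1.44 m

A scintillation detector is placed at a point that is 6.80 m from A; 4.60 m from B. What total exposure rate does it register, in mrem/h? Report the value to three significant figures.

Each source contributes Iᵢ·(dᵢ/rᵢ)²; contributions add.
A: 106 × (2.25/6.80)² = 11.61 mrem/h
B: 438 × (1.44/4.60)² = 42.92 mrem/h
Total = 11.61 + 42.92 = 54.53 mrem/h.

54.5 mrem/h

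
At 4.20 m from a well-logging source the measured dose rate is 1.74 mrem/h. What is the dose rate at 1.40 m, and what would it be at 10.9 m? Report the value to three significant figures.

15.7 mrem/h; 0.258 mrem/h

Applying the 1/r² law,
At 1.40 m: (4.20/1.40)² = 9.000, so 1.74 × 9.000 = 15.66 mrem/h
At 10.9 m: 15.66 × (1.40/10.9)² = 15.66 × 0.01650 = 0.2584 mrem/h.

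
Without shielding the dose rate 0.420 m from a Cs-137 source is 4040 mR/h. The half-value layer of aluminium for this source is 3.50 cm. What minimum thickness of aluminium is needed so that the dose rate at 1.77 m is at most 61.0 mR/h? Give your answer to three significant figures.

6.65 cm

At 1.77 m, distance alone gives (0.420/1.77)² = 0.05631, so 4040 × 0.05631 = 227.5 mR/h.
Further attenuation needed: 227.5/61.0 = 3.730.
n = log₂(3.730) = 1.899 half-value layers.
Thickness = 1.899 × 3.50 cm = 6.646 cm.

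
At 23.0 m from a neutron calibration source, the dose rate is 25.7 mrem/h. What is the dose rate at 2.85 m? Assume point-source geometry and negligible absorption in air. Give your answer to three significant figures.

Using I₁d₁² = I₂d₂², the rate at 2.85 m is
25.7 × (23.0/2.85)² = 25.7 × 65.13 = 1674 mrem/h.

1670 mrem/h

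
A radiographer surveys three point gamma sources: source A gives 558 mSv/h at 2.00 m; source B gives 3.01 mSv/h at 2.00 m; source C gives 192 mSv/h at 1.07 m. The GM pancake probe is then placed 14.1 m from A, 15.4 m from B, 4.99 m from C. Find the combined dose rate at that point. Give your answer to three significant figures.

20.1 mSv/h

By superposition, sum each source's inverse-square contribution:
A: 558 × (2.00/14.1)² = 11.23 mSv/h
B: 3.01 × (2.00/15.4)² = 0.05077 mSv/h
C: 192 × (1.07/4.99)² = 8.828 mSv/h
Total = 11.23 + 0.05077 + 8.828 = 20.11 mSv/h.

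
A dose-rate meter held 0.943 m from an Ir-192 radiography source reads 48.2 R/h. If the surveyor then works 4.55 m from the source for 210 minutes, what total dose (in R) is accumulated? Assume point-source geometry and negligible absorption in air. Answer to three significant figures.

7.25 R

By the inverse-square law, rate at 4.55 m:
(0.943/4.55)² = 0.04295, so 48.2 × 0.04295 = 2.070 R/h.
Dose = rate × time = 2.070 R/h × 3.500 h = 7.245 R.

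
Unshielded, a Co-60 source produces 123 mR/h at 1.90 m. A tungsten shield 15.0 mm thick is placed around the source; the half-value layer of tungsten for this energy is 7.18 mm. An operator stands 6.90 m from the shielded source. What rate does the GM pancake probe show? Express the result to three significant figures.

2.19 mR/h

Distance alone: (1.90/6.90)² = 0.07582, so 123 × 0.07582 = 9.326 mR/h.
Shield: 15.0/7.18 = 2.089 half-value layers → attenuation 2^(−2.089) = 0.2350.
Combined: 9.326 × 0.2350 = 2.192 mR/h.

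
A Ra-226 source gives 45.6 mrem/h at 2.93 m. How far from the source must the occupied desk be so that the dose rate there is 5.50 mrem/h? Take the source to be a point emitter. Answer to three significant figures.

Applying the 1/r² law, d₂ = d₁·√(I₁/I₂).
I₁/I₂ = 45.6/5.50 = 8.291, so d₂ = 2.93 × √8.291 = 8.437 m.

8.44 m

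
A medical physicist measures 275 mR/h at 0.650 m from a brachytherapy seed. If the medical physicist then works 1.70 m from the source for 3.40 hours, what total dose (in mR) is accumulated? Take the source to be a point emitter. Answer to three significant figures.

By the inverse-square law, rate at 1.70 m:
275 × (0.650/1.70)² = 275 × 0.1462 = 40.20 mR/h.
Dose = rate × time = 40.20 mR/h × 3.400 h = 136.7 mR.

137 mR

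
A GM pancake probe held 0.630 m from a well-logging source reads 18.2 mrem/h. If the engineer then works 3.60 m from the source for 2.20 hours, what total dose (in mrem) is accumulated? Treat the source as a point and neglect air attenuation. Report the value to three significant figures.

Since intensity falls as 1/r², rate at 3.60 m:
18.2 × (0.630/3.60)² = 18.2 × 0.03062 = 0.5573 mrem/h.
Dose = rate × time = 0.5573 mrem/h × 2.200 h = 1.226 mrem.

1.23 mrem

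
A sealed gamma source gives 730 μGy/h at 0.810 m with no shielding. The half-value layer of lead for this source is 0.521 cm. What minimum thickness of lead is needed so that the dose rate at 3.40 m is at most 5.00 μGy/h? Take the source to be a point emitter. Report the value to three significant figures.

1.59 cm

At 3.40 m, distance alone gives (0.810/3.40)² = 0.05676, so 730 × 0.05676 = 41.43 μGy/h.
Further attenuation needed: 41.43/5.00 = 8.286.
n = log₂(8.286) = 3.051 half-value layers.
Thickness = 3.051 × 0.521 cm = 1.590 cm.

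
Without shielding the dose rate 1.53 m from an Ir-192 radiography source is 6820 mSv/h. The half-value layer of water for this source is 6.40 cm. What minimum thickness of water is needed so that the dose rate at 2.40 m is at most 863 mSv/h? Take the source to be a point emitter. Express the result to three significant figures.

10.8 cm

At 2.40 m, distance alone gives 6820 × (1.53/2.40)² = 6820 × 0.4064 = 2772 mSv/h.
Further attenuation needed: 2772/863 = 3.212.
n = log₂(3.212) = 1.683 half-value layers.
Thickness = 1.683 × 6.40 cm = 10.77 cm.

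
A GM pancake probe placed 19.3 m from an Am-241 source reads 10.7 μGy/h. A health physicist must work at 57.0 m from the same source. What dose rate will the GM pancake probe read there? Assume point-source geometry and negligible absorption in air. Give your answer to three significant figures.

Since intensity falls as 1/r², scaling from 19.3 m to 57.0 m:
(19.3/57.0)² = 0.1146, so 10.7 × 0.1146 = 1.226 μGy/h.

1.23 μGy/h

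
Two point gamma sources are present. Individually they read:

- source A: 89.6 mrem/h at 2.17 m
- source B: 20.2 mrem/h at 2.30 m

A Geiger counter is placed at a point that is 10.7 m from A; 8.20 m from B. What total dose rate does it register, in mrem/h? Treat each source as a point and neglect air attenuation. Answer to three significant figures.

5.27 mrem/h

Each source contributes Iᵢ·(dᵢ/rᵢ)²; contributions add.
A: 89.6 × (2.17/10.7)² = 3.685 mrem/h
B: 20.2 × (2.30/8.20)² = 1.589 mrem/h
Total = 3.685 + 1.589 = 5.274 mrem/h.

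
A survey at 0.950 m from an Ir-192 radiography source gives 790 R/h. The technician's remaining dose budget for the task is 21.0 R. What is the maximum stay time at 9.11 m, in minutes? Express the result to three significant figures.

147 min

Since intensity falls as 1/r², rate at 9.11 m:
790 × (0.950/9.11)² = 790 × 0.01087 = 8.587 R/h.
Stay time = 21.0 R ÷ 8.587 R/h = 2.446 h = 146.8 min.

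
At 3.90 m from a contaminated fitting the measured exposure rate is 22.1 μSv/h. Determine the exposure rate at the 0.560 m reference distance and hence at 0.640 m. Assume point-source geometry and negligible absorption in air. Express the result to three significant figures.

1070 μSv/h; 821 μSv/h

Applying the 1/r² law,
At 0.560 m: (3.90/0.560)² = 48.50, so 22.1 × 48.50 = 1072 μSv/h
At 0.640 m: 1072 × (0.560/0.640)² = 1072 × 0.7656 = 820.7 μSv/h.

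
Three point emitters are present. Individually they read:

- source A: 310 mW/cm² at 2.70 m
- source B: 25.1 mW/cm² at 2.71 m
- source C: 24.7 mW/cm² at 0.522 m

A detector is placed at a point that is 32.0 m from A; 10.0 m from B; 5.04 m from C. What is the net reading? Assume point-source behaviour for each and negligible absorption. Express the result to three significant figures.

4.32 mW/cm²

Each source contributes Iᵢ·(dᵢ/rᵢ)²; contributions add.
A: 310 × (2.70/32.0)² = 2.207 mW/cm²
B: 25.1 × (2.71/10.0)² = 1.843 mW/cm²
C: 24.7 × (0.522/5.04)² = 0.2650 mW/cm²
Total = 2.207 + 1.843 + 0.2650 = 4.315 mW/cm².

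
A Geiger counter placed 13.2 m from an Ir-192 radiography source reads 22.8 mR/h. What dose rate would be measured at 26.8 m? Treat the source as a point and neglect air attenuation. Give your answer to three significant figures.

5.53 mR/h

Intensity scales as (d₁/d₂)², so scaling from 13.2 m to 26.8 m:
22.8 × (13.2/26.8)² = 22.8 × 0.2426 = 5.531 mR/h.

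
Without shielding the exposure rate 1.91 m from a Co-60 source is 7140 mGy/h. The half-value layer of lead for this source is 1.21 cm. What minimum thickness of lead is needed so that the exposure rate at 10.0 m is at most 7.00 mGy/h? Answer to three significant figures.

At 10.0 m, distance alone gives (1.91/10.0)² = 0.03648, so 7140 × 0.03648 = 260.5 mGy/h.
Further attenuation needed: 260.5/7.00 = 37.21.
n = log₂(37.21) = 5.218 half-value layers.
Thickness = 5.218 × 1.21 cm = 6.314 cm.

6.31 cm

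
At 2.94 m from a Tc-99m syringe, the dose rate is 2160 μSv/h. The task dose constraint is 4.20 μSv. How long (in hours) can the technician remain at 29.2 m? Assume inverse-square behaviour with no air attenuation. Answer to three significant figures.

0.192 h

Intensity scales as (d₁/d₂)², so rate at 29.2 m:
2160 × (2.94/29.2)² = 2160 × 0.01014 = 21.90 μSv/h.
Stay time = 4.20 μSv ÷ 21.90 μSv/h = 0.1918 h.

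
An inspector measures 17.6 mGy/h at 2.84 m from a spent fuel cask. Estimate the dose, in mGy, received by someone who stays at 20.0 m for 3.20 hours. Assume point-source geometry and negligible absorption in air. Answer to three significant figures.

1.14 mGy

Since intensity falls as 1/r², rate at 20.0 m:
(2.84/20.0)² = 0.02016, so 17.6 × 0.02016 = 0.3548 mGy/h.
Dose = rate × time = 0.3548 mGy/h × 3.200 h = 1.135 mGy.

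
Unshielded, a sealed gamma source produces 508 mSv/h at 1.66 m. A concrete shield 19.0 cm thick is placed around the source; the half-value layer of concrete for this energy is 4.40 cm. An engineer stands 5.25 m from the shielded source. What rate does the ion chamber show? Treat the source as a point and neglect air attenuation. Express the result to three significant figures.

Distance alone: (1.66/5.25)² = 0.09998, so 508 × 0.09998 = 50.79 mSv/h.
Shield: 19.0/4.40 = 4.318 half-value layers → attenuation 2^(−4.318) = 0.05014.
Combined: 50.79 × 0.05014 = 2.547 mSv/h.

2.55 mSv/h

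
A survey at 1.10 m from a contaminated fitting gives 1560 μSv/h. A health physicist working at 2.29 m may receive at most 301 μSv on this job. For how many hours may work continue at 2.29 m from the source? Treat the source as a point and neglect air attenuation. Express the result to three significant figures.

Since intensity falls as 1/r², rate at 2.29 m:
1560 × (1.10/2.29)² = 1560 × 0.2307 = 359.9 μSv/h.
Stay time = 301 μSv ÷ 359.9 μSv/h = 0.8363 h.

0.836 h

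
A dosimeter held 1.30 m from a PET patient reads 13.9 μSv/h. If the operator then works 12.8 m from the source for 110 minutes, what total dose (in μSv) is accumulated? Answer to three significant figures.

Applying the 1/r² law, rate at 12.8 m:
13.9 × (1.30/12.8)² = 13.9 × 0.01031 = 0.1433 μSv/h.
Dose = rate × time = 0.1433 μSv/h × 1.833 h = 0.2627 μSv.

0.263 μSv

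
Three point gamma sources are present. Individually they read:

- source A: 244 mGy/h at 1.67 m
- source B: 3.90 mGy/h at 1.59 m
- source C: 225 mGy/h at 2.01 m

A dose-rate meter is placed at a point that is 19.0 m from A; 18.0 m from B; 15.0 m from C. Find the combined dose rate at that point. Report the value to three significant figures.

By superposition, sum each source's inverse-square contribution:
A: 244 × (1.67/19.0)² = 1.885 mGy/h
B: 3.90 × (1.59/18.0)² = 0.03043 mGy/h
C: 225 × (2.01/15.0)² = 4.040 mGy/h
Total = 1.885 + 0.03043 + 4.040 = 5.955 mGy/h.

5.96 mGy/h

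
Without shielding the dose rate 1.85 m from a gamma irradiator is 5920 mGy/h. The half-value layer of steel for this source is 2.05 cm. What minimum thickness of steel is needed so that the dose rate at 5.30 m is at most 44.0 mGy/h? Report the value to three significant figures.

8.27 cm

At 5.30 m, distance alone gives (1.85/5.30)² = 0.1218, so 5920 × 0.1218 = 721.1 mGy/h.
Further attenuation needed: 721.1/44.0 = 16.39.
n = log₂(16.39) = 4.035 half-value layers.
Thickness = 4.035 × 2.05 cm = 8.272 cm.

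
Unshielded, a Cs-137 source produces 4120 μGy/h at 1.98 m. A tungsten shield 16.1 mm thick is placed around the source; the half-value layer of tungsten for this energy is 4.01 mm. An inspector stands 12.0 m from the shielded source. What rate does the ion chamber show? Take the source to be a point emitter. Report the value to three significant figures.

Distance alone: 4120 × (1.98/12.0)² = 4120 × 0.02723 = 112.2 μGy/h.
Shield: 16.1/4.01 = 4.015 half-value layers → attenuation 2^(−4.015) = 0.06185.
Combined: 112.2 × 0.06185 = 6.940 μGy/h.

6.94 μGy/h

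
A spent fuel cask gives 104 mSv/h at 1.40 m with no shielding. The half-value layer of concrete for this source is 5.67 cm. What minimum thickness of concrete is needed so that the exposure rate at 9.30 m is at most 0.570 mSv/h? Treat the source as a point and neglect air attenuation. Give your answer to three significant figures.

At 9.30 m, distance alone gives 104 × (1.40/9.30)² = 104 × 0.02266 = 2.357 mSv/h.
Further attenuation needed: 2.357/0.570 = 4.135.
n = log₂(4.135) = 2.048 half-value layers.
Thickness = 2.048 × 5.67 cm = 11.61 cm.

11.6 cm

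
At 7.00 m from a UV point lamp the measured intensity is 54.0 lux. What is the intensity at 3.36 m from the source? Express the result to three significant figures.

Using I₁d₁² = I₂d₂², scaling from 7.00 m to 3.36 m:
54.0 × (7.00/3.36)² = 54.0 × 4.340 = 234.4 lux.

234 lux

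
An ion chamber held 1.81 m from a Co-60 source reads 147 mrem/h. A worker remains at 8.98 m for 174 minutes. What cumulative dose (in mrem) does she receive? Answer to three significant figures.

17.3 mrem

Applying the 1/r² law, rate at 8.98 m:
(1.81/8.98)² = 0.04063, so 147 × 0.04063 = 5.973 mrem/h.
Dose = rate × time = 5.973 mrem/h × 2.900 h = 17.32 mrem.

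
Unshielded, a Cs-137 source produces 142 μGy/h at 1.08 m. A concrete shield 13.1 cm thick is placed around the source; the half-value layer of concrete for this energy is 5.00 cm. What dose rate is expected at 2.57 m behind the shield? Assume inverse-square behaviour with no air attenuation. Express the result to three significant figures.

Distance alone: (1.08/2.57)² = 0.1766, so 142 × 0.1766 = 25.08 μGy/h.
Shield: 13.1/5.00 = 2.620 half-value layers → attenuation 2^(−2.620) = 0.1627.
Combined: 25.08 × 0.1627 = 4.081 μGy/h.

4.08 μGy/h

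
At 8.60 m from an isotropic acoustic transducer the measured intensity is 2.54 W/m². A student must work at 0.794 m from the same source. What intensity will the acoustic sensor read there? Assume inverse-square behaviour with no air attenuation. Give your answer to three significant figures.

Applying the 1/r² law, scaling from 8.60 m to 0.794 m:
(8.60/0.794)² = 117.3, so 2.54 × 117.3 = 297.9 W/m².

298 W/m²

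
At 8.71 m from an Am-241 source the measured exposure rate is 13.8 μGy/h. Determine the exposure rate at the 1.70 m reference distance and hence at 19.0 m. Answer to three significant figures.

Applying the 1/r² law,
At 1.70 m: 13.8 × (8.71/1.70)² = 13.8 × 26.25 = 362.2 μGy/h
At 19.0 m: 362.2 × (1.70/19.0)² = 362.2 × 0.008006 = 2.900 μGy/h.

362 μGy/h; 2.90 μGy/h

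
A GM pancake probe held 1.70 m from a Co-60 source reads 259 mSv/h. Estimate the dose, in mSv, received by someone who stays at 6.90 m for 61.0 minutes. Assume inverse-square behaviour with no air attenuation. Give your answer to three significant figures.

16.0 mSv

Using I₁d₁² = I₂d₂², rate at 6.90 m:
259 × (1.70/6.90)² = 259 × 0.06070 = 15.72 mSv/h.
Dose = rate × time = 15.72 mSv/h × 1.017 h = 15.99 mSv.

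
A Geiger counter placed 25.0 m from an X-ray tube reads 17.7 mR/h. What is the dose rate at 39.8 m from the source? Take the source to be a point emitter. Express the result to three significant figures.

6.98 mR/h

By the inverse-square law, scaling from 25.0 m to 39.8 m:
(25.0/39.8)² = 0.3946, so 17.7 × 0.3946 = 6.984 mR/h.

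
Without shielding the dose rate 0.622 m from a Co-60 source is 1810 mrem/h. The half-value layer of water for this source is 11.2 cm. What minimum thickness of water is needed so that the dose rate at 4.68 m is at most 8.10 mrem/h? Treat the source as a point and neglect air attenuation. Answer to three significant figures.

22.2 cm

At 4.68 m, distance alone gives (0.622/4.68)² = 0.01766, so 1810 × 0.01766 = 31.96 mrem/h.
Further attenuation needed: 31.96/8.10 = 3.946.
n = log₂(3.946) = 1.980 half-value layers.
Thickness = 1.980 × 11.2 cm = 22.18 cm.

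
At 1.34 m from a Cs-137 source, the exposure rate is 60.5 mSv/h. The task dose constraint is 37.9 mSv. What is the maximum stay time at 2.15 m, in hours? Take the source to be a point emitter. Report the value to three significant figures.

Using I₁d₁² = I₂d₂², rate at 2.15 m:
(1.34/2.15)² = 0.3884, so 60.5 × 0.3884 = 23.50 mSv/h.
Stay time = 37.9 mSv ÷ 23.50 mSv/h = 1.613 h.

1.61 h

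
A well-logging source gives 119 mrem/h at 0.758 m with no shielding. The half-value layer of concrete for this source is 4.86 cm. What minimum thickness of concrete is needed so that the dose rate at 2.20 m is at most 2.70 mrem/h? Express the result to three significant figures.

At 2.20 m, distance alone gives 119 × (0.758/2.20)² = 119 × 0.1187 = 14.13 mrem/h.
Further attenuation needed: 14.13/2.70 = 5.233.
n = log₂(5.233) = 2.388 half-value layers.
Thickness = 2.388 × 4.86 cm = 11.61 cm.

11.6 cm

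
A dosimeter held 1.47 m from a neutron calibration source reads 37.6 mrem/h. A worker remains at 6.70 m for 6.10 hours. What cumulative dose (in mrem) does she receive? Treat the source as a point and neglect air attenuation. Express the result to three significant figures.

11.0 mrem

Applying the 1/r² law, rate at 6.70 m:
37.6 × (1.47/6.70)² = 37.6 × 0.04814 = 1.810 mrem/h.
Dose = rate × time = 1.810 mrem/h × 6.100 h = 11.04 mrem.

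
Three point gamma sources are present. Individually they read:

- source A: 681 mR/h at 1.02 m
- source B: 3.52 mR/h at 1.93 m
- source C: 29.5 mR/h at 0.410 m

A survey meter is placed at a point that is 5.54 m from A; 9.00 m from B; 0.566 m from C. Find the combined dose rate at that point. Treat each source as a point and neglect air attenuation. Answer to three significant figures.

Each source contributes Iᵢ·(dᵢ/rᵢ)²; contributions add.
A: 681 × (1.02/5.54)² = 23.08 mR/h
B: 3.52 × (1.93/9.00)² = 0.1619 mR/h
C: 29.5 × (0.410/0.566)² = 15.48 mR/h
Total = 23.08 + 0.1619 + 15.48 = 38.72 mR/h.

38.7 mR/h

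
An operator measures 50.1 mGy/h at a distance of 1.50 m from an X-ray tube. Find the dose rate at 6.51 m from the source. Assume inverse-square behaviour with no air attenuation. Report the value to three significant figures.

Applying the 1/r² law, the rate at 6.51 m is
(1.50/6.51)² = 0.05309, so 50.1 × 0.05309 = 2.660 mGy/h.

2.66 mGy/h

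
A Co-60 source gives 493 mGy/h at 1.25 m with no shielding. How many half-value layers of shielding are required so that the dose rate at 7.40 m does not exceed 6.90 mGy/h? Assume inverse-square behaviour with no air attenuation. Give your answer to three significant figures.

At 7.40 m, distance alone gives 493 × (1.25/7.40)² = 493 × 0.02853 = 14.07 mGy/h.
Further attenuation needed: 14.07/6.90 = 2.039.
n = log₂(2.039) = 1.028 half-value layers.

1.03 half-value layers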